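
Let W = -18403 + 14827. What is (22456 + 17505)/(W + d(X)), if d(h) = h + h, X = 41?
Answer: -39961/3494 ≈ -11.437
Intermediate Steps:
d(h) = 2*h
W = -3576
(22456 + 17505)/(W + d(X)) = (22456 + 17505)/(-3576 + 2*41) = 39961/(-3576 + 82) = 39961/(-3494) = 39961*(-1/3494) = -39961/3494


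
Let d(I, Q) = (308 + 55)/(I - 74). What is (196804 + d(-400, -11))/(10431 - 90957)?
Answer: -31094911/12723108 ≈ -2.4440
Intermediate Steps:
d(I, Q) = 363/(-74 + I)
(196804 + d(-400, -11))/(10431 - 90957) = (196804 + 363/(-74 - 400))/(10431 - 90957) = (196804 + 363/(-474))/(-80526) = (196804 + 363*(-1/474))*(-1/80526) = (196804 - 121/158)*(-1/80526) = (31094911/158)*(-1/80526) = -31094911/12723108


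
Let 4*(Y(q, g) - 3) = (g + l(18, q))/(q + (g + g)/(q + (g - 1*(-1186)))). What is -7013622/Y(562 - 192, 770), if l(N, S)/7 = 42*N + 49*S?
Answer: -91619156720/1210753 ≈ -75671.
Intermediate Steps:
l(N, S) = 294*N + 343*S (l(N, S) = 7*(42*N + 49*S) = 294*N + 343*S)
Y(q, g) = 3 + (5292 + g + 343*q)/(4*(q + 2*g/(1186 + g + q))) (Y(q, g) = 3 + ((g + (294*18 + 343*q))/(q + (g + g)/(q + (g - 1*(-1186)))))/4 = 3 + ((g + (5292 + 343*q))/(q + (2*g)/(q + (g + 1186))))/4 = 3 + ((5292 + g + 343*q)/(q + (2*g)/(q + (1186 + g))))/4 = 3 + ((5292 + g + 343*q)/(q + (2*g)/(1186 + g + q)))/4 = 3 + ((5292 + g + 343*q)/(q + 2*g/(1186 + g + q)))/4 = 3 + (5292 + g + 343*q)/(4*(q + 2*g/(1186 + g + q))))
-7013622/Y(562 - 192, 770) = -7013622*4*((562 - 192)² + 2*770 + 1186*(562 - 192) + 770*(562 - 192))/(6276312 + 770² + 355*(562 - 192)² + 6502*770 + 426322*(562 - 192) + 356*770*(562 - 192)) = -7013622*4*(370² + 1540 + 1186*370 + 770*370)/(6276312 + 592900 + 355*370² + 5006540 + 426322*370 + 356*770*370) = -7013622*4*(136900 + 1540 + 438820 + 284900)/(6276312 + 592900 + 355*136900 + 5006540 + 157739140 + 101424400) = -7013622*3448640/(6276312 + 592900 + 48599500 + 5006540 + 157739140 + 101424400) = -7013622/((¼)*(1/862160)*319638792) = -7013622/39954849/431080 = -7013622*431080/39954849 = -91619156720/1210753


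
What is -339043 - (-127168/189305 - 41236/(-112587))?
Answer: -7226112569709869/21313282035 ≈ -3.3904e+5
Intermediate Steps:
-339043 - (-127168/189305 - 41236/(-112587)) = -339043 - (-127168*1/189305 - 41236*(-1/112587)) = -339043 - (-127168/189305 + 41236/112587) = -339043 - 1*(-6511282636/21313282035) = -339043 + 6511282636/21313282035 = -7226112569709869/21313282035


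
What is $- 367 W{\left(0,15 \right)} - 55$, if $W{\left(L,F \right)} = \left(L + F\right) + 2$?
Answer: $-6294$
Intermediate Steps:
$W{\left(L,F \right)} = 2 + F + L$ ($W{\left(L,F \right)} = \left(F + L\right) + 2 = 2 + F + L$)
$- 367 W{\left(0,15 \right)} - 55 = - 367 \left(2 + 15 + 0\right) - 55 = \left(-367\right) 17 - 55 = -6239 - 55 = -6294$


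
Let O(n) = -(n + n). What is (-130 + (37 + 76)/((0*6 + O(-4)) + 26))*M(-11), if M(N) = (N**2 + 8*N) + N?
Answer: -47377/17 ≈ -2786.9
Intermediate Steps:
O(n) = -2*n
M(N) = N**2 + 9*N
(-130 + (37 + 76)/((0*6 + O(-4)) + 26))*M(-11) = (-130 + (37 + 76)/((0*6 - 2*(-4)) + 26))*(-11*(9 - 11)) = (-130 + 113/((0 + 8) + 26))*(-11*(-2)) = (-130 + 113/(8 + 26))*22 = (-130 + 113/34)*22 = -4307/34*22 = -47377/17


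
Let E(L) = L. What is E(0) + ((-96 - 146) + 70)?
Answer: -172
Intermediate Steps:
E(0) + ((-96 - 146) + 70) = 0 + ((-96 - 146) + 70) = 0 + (-242 + 70) = 0 - 172 = -172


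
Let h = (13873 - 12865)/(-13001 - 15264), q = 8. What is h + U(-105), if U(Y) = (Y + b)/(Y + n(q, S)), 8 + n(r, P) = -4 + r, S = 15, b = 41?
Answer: 1699088/3080885 ≈ 0.55149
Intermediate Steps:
n(r, P) = -12 + r (n(r, P) = -8 + (-4 + r) = -12 + r)
U(Y) = (41 + Y)/(-4 + Y) (U(Y) = (Y + 41)/(Y + (-12 + 8)) = (41 + Y)/(Y - 4) = (41 + Y)/(-4 + Y))
h = -1008/28265 (h = 1008/(-28265) = 1008*(-1/28265) = -1008/28265 ≈ -0.035662)
h + U(-105) = -1008/28265 + (41 - 105)/(-4 - 105) = -1008/28265 - 64/(-109) = -1008/28265 - 1/109*(-64) = -1008/28265 + 64/109 = 1699088/3080885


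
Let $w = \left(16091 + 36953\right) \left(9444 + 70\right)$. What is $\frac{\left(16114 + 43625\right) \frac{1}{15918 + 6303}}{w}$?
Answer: $\frac{19913}{3738021182712} \approx 5.3272 \cdot 10^{-9}$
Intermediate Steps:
$w = 504660616$ ($w = 53044 \cdot 9514 = 504660616$)
$\frac{\left(16114 + 43625\right) \frac{1}{15918 + 6303}}{w} = \frac{\left(16114 + 43625\right) \frac{1}{15918 + 6303}}{504660616} = \frac{59739}{22221} \cdot \frac{1}{504660616} = 59739 \cdot \frac{1}{22221} \cdot \frac{1}{504660616} = \frac{19913}{7407} \cdot \frac{1}{504660616} = \frac{19913}{3738021182712}$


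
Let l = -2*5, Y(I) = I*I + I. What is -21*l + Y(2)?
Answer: 216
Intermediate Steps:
Y(I) = I + I² (Y(I) = I² + I = I + I²)
l = -10
-21*l + Y(2) = -21*(-10) + 2*(1 + 2) = 210 + 2*3 = 210 + 6 = 216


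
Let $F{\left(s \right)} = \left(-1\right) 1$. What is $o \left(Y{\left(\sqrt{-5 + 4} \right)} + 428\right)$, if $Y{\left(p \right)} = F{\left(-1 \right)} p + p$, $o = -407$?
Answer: $-174196$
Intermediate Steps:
$F{\left(s \right)} = -1$
$Y{\left(p \right)} = 0$ ($Y{\left(p \right)} = - p + p = 0$)
$o \left(Y{\left(\sqrt{-5 + 4} \right)} + 428\right) = - 407 \left(0 + 428\right) = \left(-407\right) 428 = -174196$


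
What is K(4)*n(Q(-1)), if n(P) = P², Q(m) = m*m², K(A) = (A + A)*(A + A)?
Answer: 64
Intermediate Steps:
K(A) = 4*A² (K(A) = (2*A)*(2*A) = 4*A²)
Q(m) = m³
K(4)*n(Q(-1)) = (4*4²)*((-1)³)² = (4*16)*(-1)² = 64*1 = 64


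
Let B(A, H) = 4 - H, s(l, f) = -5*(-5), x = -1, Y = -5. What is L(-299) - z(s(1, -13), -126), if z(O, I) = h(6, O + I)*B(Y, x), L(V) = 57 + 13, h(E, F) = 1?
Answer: 65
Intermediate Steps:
s(l, f) = 25
L(V) = 70
z(O, I) = 5 (z(O, I) = 1*(4 - 1*(-1)) = 1*(4 + 1) = 1*5 = 5)
L(-299) - z(s(1, -13), -126) = 70 - 1*5 = 70 - 5 = 65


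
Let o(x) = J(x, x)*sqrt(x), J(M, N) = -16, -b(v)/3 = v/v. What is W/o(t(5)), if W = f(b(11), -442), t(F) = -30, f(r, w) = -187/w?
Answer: 11*I*sqrt(30)/12480 ≈ 0.0048277*I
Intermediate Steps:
b(v) = -3 (b(v) = -3*v/v = -3*1 = -3)
o(x) = -16*sqrt(x)
W = 11/26 (W = -187/(-442) = -187*(-1/442) = 11/26 ≈ 0.42308)
W/o(t(5)) = 11/(26*((-16*I*sqrt(30)))) = 11*(I*sqrt(30)/480)/26 = 11*I*sqrt(30)/12480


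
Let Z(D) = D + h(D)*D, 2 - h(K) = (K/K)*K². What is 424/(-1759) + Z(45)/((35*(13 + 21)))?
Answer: -16055597/209321 ≈ -76.703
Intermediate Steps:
h(K) = 2 - K² (h(K) = 2 - K/K*K² = 2 - K²)
Z(D) = D + D*(2 - D²) (Z(D) = D + (2 - D²)*D = D + D*(2 - D²))
424/(-1759) + Z(45)/((35*(13 + 21))) = 424/(-1759) + (45*(3 - 1*45²))/((35*(13 + 21))) = 424*(-1/1759) + (45*(3 - 1*2025))/((35*34)) = -424/1759 + (45*(3 - 2025))/1190 = -424/1759 + (45*(-2022))*(1/1190) = -424/1759 - 90990*1/1190 = -424/1759 - 9099/119 = -16055597/209321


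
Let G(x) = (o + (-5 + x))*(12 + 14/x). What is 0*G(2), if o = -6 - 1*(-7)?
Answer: 0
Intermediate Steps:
o = 1 (o = -6 + 7 = 1)
G(x) = (-4 + x)*(12 + 14/x) (G(x) = (1 + (-5 + x))*(12 + 14/x) = (-4 + x)*(12 + 14/x))
0*G(2) = 0*(-34 - 56/2 + 12*2) = 0*(-34 - 56*1/2 + 24) = 0*(-34 - 28 + 24) = 0*(-38) = 0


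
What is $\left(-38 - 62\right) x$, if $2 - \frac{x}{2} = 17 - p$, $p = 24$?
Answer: $-1800$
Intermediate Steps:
$x = 18$ ($x = 4 - 2 \left(17 - 24\right) = 4 - -14 = 4 + 14 = 18$)
$\left(-38 - 62\right) x = \left(-38 - 62\right) 18 = \left(-100\right) 18 = -1800$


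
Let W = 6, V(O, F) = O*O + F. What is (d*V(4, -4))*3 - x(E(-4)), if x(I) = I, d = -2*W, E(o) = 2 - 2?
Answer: -432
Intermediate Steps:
E(o) = 0
V(O, F) = F + O² (V(O, F) = O² + F = F + O²)
d = -12 (d = -2*6 = -12)
(d*V(4, -4))*3 - x(E(-4)) = -12*(-4 + 4²)*3 - 1*0 = -12*(-4 + 16)*3 + 0 = -12*12*3 + 0 = -144*3 + 0 = -432 + 0 = -432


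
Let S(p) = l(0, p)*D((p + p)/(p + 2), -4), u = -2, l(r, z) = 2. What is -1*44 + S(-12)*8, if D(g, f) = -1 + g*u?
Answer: -684/5 ≈ -136.80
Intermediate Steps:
D(g, f) = -1 - 2*g (D(g, f) = -1 + g*(-2) = -1 - 2*g)
S(p) = -2 - 8*p/(2 + p) (S(p) = 2*(-1 - 2*(p + p)/(p + 2)) = 2*(-1 - 2*2*p/(2 + p)) = 2*(-1 - 4*p/(2 + p)) = -2 - 8*p/(2 + p))
-1*44 + S(-12)*8 = -1*44 + (2*(-2 - 5*(-12))/(2 - 12))*8 = -44 + (2*(-2 + 60)/(-10))*8 = -44 + (2*(-1/10)*58)*8 = -44 - 58/5*8 = -44 - 464/5 = -684/5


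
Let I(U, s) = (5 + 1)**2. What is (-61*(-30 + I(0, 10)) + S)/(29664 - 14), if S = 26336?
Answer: 2597/2965 ≈ 0.87589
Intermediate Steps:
I(U, s) = 36 (I(U, s) = 6**2 = 36)
(-61*(-30 + I(0, 10)) + S)/(29664 - 14) = (-61*(-30 + 36) + 26336)/(29664 - 14) = (-61*6 + 26336)/29650 = (-366 + 26336)*(1/29650) = 25970*(1/29650) = 2597/2965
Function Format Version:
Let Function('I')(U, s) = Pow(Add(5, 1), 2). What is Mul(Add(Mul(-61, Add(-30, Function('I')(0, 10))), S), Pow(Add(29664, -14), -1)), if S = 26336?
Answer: Rational(2597, 2965) ≈ 0.87589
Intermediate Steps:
Function('I')(U, s) = 36 (Function('I')(U, s) = Pow(6, 2) = 36)
Mul(Add(Mul(-61, Add(-30, Function('I')(0, 10))), S), Pow(Add(29664, -14), -1)) = Mul(Add(Mul(-61, Add(-30, 36)), 26336), Pow(Add(29664, -14), -1)) = Mul(Add(Mul(-61, 6), 26336), Pow(29650, -1)) = Mul(Add(-366, 26336), Rational(1, 29650)) = Mul(25970, Rational(1, 29650)) = Rational(2597, 2965)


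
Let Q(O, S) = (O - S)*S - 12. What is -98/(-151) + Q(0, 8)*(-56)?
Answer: 642754/151 ≈ 4256.6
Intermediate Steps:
Q(O, S) = -12 + S*(O - S) (Q(O, S) = S*(O - S) - 12 = -12 + S*(O - S))
-98/(-151) + Q(0, 8)*(-56) = -98/(-151) + (-12 - 1*8**2 + 0*8)*(-56) = -98*(-1/151) + (-12 - 1*64 + 0)*(-56) = 98/151 + (-12 - 64 + 0)*(-56) = 98/151 - 76*(-56) = 98/151 + 4256 = 642754/151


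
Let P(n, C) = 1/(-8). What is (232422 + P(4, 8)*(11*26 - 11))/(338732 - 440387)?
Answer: -1859101/813240 ≈ -2.2860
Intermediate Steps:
P(n, C) = -⅛
(232422 + P(4, 8)*(11*26 - 11))/(338732 - 440387) = (232422 - (11*26 - 11)/8)/(338732 - 440387) = (232422 - (286 - 11)/8)/(-101655) = (232422 - ⅛*275)*(-1/101655) = (232422 - 275/8)*(-1/101655) = (1859101/8)*(-1/101655) = -1859101/813240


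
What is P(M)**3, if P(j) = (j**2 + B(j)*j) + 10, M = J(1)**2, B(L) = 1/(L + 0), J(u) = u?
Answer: 1728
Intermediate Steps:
B(L) = 1/L
M = 1 (M = 1**2 = 1)
P(j) = 11 + j**2 (P(j) = (j**2 + j/j) + 10 = (j**2 + 1) + 10 = (1 + j**2) + 10 = 11 + j**2)
P(M)**3 = (11 + 1**2)**3 = (11 + 1)**3 = 12**3 = 1728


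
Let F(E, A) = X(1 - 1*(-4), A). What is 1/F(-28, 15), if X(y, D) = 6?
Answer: ⅙ ≈ 0.16667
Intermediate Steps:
F(E, A) = 6
1/F(-28, 15) = 1/6 = ⅙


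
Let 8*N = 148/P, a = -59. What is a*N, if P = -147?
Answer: 2183/294 ≈ 7.4252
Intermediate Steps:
N = -37/294 (N = (148/(-147))/8 = (148*(-1/147))/8 = (⅛)*(-148/147) = -37/294 ≈ -0.12585)
a*N = -59*(-37/294) = 2183/294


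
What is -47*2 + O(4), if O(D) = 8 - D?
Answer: -90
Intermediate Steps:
-47*2 + O(4) = -47*2 + (8 - 1*4) = -94 + (8 - 4) = -94 + 4 = -90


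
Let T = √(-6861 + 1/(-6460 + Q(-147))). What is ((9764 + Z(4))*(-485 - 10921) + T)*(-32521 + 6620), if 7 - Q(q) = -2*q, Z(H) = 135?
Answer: 2924429952594 - 103604*I*√19520406906/6747 ≈ 2.9244e+12 - 2.1454e+6*I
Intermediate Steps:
Q(q) = 7 + 2*q (Q(q) = 7 - (-2)*q = 7 + 2*q)
T = 4*I*√19520406906/6747 (T = √(-6861 + 1/(-6460 + (7 + 2*(-147)))) = √(-6861 + 1/(-6460 + (7 - 294))) = √(-6861 + 1/(-6460 - 287)) = √(-6861 + 1/(-6747)) = √(-6861 - 1/6747) = √(-46291168/6747) = 4*I*√19520406906/6747 ≈ 82.831*I)
((9764 + Z(4))*(-485 - 10921) + T)*(-32521 + 6620) = ((9764 + 135)*(-485 - 10921) + 4*I*√19520406906/6747)*(-32521 + 6620) = (9899*(-11406) + 4*I*√19520406906/6747)*(-25901) = (-112907994 + 4*I*√19520406906/6747)*(-25901) = 2924429952594 - 103604*I*√19520406906/6747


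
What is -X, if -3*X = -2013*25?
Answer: -16775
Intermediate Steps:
X = 16775 (X = -(-671)*25 = -⅓*(-50325) = 16775)
-X = -1*16775 = -16775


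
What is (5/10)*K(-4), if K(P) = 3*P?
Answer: -6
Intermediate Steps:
(5/10)*K(-4) = (5/10)*(3*(-4)) = (5*(⅒))*(-12) = (½)*(-12) = -6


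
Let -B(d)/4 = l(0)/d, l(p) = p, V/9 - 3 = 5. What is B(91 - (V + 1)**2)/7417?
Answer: 0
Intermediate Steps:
V = 72 (V = 27 + 9*5 = 27 + 45 = 72)
B(d) = 0 (B(d) = -0/d = -4*0 = 0)
B(91 - (V + 1)**2)/7417 = 0/7417 = 0*(1/7417) = 0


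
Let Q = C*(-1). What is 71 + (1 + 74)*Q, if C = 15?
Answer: -1054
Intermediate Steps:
Q = -15 (Q = 15*(-1) = -15)
71 + (1 + 74)*Q = 71 + (1 + 74)*(-15) = 71 + 75*(-15) = 71 - 1125 = -1054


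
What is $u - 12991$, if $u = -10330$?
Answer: $-23321$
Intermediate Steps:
$u - 12991 = -10330 - 12991 = -23321$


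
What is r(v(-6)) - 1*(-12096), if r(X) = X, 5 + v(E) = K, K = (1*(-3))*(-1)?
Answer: 12094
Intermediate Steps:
K = 3 (K = -3*(-1) = 3)
v(E) = -2 (v(E) = -5 + 3 = -2)
r(v(-6)) - 1*(-12096) = -2 - 1*(-12096) = -2 + 12096 = 12094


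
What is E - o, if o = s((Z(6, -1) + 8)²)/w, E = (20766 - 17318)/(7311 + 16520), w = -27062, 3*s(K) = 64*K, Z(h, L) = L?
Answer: 25333096/138195969 ≈ 0.18331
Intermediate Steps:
s(K) = 64*K/3 (s(K) = (64*K)/3 = 64*K/3)
E = 3448/23831 ≈ 0.14469
o = -224/5799 (o = (64*(-1 + 8)²/3)/(-27062) = ((64/3)*7²)*(-1/27062) = ((64/3)*49)*(-1/27062) = (3136/3)*(-1/27062) = -224/5799 ≈ -0.038627)
E - o = 3448/23831 - 1*(-224/5799) = 3448/23831 + 224/5799 = 25333096/138195969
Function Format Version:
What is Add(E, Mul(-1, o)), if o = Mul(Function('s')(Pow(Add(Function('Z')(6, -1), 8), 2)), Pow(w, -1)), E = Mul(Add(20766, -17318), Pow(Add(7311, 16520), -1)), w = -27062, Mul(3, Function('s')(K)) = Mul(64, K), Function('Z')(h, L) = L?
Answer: Rational(25333096, 138195969) ≈ 0.18331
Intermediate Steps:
Function('s')(K) = Mul(Rational(64, 3), K) (Function('s')(K) = Mul(Rational(1, 3), Mul(64, K)) = Mul(Rational(64, 3), K))
E = Rational(3448, 23831) (E = Mul(3448, Pow(23831, -1)) = Mul(3448, Rational(1, 23831)) = Rational(3448, 23831) ≈ 0.14469)
o = Rational(-224, 5799) (o = Mul(Mul(Rational(64, 3), Pow(Add(-1, 8), 2)), Pow(-27062, -1)) = Mul(Mul(Rational(64, 3), Pow(7, 2)), Rational(-1, 27062)) = Mul(Mul(Rational(64, 3), 49), Rational(-1, 27062)) = Mul(Rational(3136, 3), Rational(-1, 27062)) = Rational(-224, 5799) ≈ -0.038627)
Add(E, Mul(-1, o)) = Add(Rational(3448, 23831), Mul(-1, Rational(-224, 5799))) = Add(Rational(3448, 23831), Rational(224, 5799)) = Rational(25333096, 138195969)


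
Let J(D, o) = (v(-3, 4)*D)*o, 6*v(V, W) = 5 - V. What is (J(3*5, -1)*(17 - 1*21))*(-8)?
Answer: -640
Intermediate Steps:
v(V, W) = 5/6 - V/6 (v(V, W) = (5 - V)/6 = 5/6 - V/6)
J(D, o) = 4*D*o/3 (J(D, o) = ((5/6 - 1/6*(-3))*D)*o = ((5/6 + 1/2)*D)*o = (4*D/3)*o = 4*D*o/3)
(J(3*5, -1)*(17 - 1*21))*(-8) = (((4/3)*(3*5)*(-1))*(17 - 1*21))*(-8) = (((4/3)*15*(-1))*(17 - 21))*(-8) = -20*(-4)*(-8) = 80*(-8) = -640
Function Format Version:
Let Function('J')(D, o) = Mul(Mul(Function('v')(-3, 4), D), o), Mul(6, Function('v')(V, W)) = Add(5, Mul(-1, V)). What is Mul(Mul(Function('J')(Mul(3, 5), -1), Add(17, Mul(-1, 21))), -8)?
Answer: -640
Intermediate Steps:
Function('v')(V, W) = Add(Rational(5, 6), Mul(Rational(-1, 6), V)) (Function('v')(V, W) = Mul(Rational(1, 6), Add(5, Mul(-1, V))) = Add(Rational(5, 6), Mul(Rational(-1, 6), V)))
Function('J')(D, o) = Mul(Rational(4, 3), D, o) (Function('J')(D, o) = Mul(Mul(Add(Rational(5, 6), Mul(Rational(-1, 6), -3)), D), o) = Mul(Mul(Add(Rational(5, 6), Rational(1, 2)), D), o) = Mul(Mul(Rational(4, 3), D), o) = Mul(Rational(4, 3), D, o))
Mul(Mul(Function('J')(Mul(3, 5), -1), Add(17, Mul(-1, 21))), -8) = Mul(Mul(Mul(Rational(4, 3), Mul(3, 5), -1), Add(17, Mul(-1, 21))), -8) = Mul(Mul(Mul(Rational(4, 3), 15, -1), Add(17, -21)), -8) = Mul(Mul(-20, -4), -8) = Mul(80, -8) = -640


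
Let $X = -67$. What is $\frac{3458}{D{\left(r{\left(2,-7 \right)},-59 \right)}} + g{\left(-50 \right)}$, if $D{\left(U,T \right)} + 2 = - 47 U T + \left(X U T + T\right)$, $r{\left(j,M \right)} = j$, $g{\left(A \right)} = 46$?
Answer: $\frac{88492}{1913} \approx 46.258$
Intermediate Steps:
$D{\left(U,T \right)} = -2 + T - 114 T U$ ($D{\left(U,T \right)} = -2 + \left(- 47 U T + \left(- 67 U T + T\right)\right) = -2 - \left(- T + 114 T U\right) = -2 + T - 114 T U$)
$\frac{3458}{D{\left(r{\left(2,-7 \right)},-59 \right)}} + g{\left(-50 \right)} = \frac{3458}{-2 - 59 - \left(-6726\right) 2} + 46 = \frac{3458}{-2 - 59 + 13452} + 46 = \frac{3458}{13391} + 46 = 3458 \cdot \frac{1}{13391} + 46 = \frac{494}{1913} + 46 = \frac{88492}{1913}$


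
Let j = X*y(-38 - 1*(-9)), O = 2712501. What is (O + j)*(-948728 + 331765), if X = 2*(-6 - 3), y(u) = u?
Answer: -1673834809149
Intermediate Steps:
X = -18 (X = 2*(-9) = -18)
j = 522 (j = -18*(-38 - 1*(-9)) = -18*(-38 + 9) = -18*(-29) = 522)
(O + j)*(-948728 + 331765) = (2712501 + 522)*(-948728 + 331765) = 2713023*(-616963) = -1673834809149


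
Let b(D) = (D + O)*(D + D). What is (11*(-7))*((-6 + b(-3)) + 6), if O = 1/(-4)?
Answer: -3003/2 ≈ -1501.5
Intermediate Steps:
O = -¼ ≈ -0.25000
b(D) = 2*D*(-¼ + D) (b(D) = (D - ¼)*(D + D) = (-¼ + D)*(2*D) = 2*D*(-¼ + D))
(11*(-7))*((-6 + b(-3)) + 6) = (11*(-7))*((-6 + (½)*(-3)*(-1 + 4*(-3))) + 6) = -77*((-6 + (½)*(-3)*(-1 - 12)) + 6) = -77*((-6 + (½)*(-3)*(-13)) + 6) = -77*((-6 + 39/2) + 6) = -77*(27/2 + 6) = -77*39/2 = -3003/2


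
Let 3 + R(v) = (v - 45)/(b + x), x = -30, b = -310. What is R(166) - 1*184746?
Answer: -62814781/340 ≈ -1.8475e+5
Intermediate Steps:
R(v) = -195/68 - v/340 (R(v) = -3 + (v - 45)/(-310 - 30) = -3 + (-45 + v)/(-340) = -3 + (-45 + v)*(-1/340) = -3 + (9/68 - v/340) = -195/68 - v/340)
R(166) - 1*184746 = (-195/68 - 1/340*166) - 1*184746 = (-195/68 - 83/170) - 184746 = -1141/340 - 184746 = -62814781/340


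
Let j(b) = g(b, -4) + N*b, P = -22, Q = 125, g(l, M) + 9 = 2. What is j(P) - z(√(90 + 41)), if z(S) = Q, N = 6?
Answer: -264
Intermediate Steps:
g(l, M) = -7 (g(l, M) = -9 + 2 = -7)
z(S) = 125
j(b) = -7 + 6*b
j(P) - z(√(90 + 41)) = (-7 + 6*(-22)) - 1*125 = (-7 - 132) - 125 = -139 - 125 = -264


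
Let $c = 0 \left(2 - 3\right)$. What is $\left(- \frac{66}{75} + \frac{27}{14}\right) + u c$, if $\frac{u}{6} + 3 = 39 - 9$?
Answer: $\frac{367}{350} \approx 1.0486$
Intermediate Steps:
$u = 162$ ($u = -18 + 6 \left(39 - 9\right) = -18 + 6 \cdot 30 = -18 + 180 = 162$)
$c = 0$ ($c = 0 \left(-1\right) = 0$)
$\left(- \frac{66}{75} + \frac{27}{14}\right) + u c = \left(- \frac{66}{75} + \frac{27}{14}\right) + 162 \cdot 0 = \left(\left(-66\right) \frac{1}{75} + 27 \cdot \frac{1}{14}\right) + 0 = \left(- \frac{22}{25} + \frac{27}{14}\right) + 0 = \frac{367}{350} + 0 = \frac{367}{350}$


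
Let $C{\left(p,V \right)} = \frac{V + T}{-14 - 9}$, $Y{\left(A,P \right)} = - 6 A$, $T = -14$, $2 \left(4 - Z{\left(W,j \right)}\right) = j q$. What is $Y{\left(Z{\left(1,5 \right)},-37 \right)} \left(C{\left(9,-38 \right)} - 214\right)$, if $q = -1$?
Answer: $\frac{189930}{23} \approx 8257.8$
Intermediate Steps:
$Z{\left(W,j \right)} = 4 + \frac{j}{2}$ ($Z{\left(W,j \right)} = 4 - \frac{j \left(-1\right)}{2} = 4 - \frac{\left(-1\right) j}{2} = 4 + \frac{j}{2}$)
$C{\left(p,V \right)} = \frac{14}{23} - \frac{V}{23}$ ($C{\left(p,V \right)} = \frac{V - 14}{-14 - 9} = \frac{-14 + V}{-23} = \left(-14 + V\right) \left(- \frac{1}{23}\right) = \frac{14}{23} - \frac{V}{23}$)
$Y{\left(Z{\left(1,5 \right)},-37 \right)} \left(C{\left(9,-38 \right)} - 214\right) = - 6 \left(4 + \frac{1}{2} \cdot 5\right) \left(\left(\frac{14}{23} - - \frac{38}{23}\right) - 214\right) = - 6 \left(4 + \frac{5}{2}\right) \left(\left(\frac{14}{23} + \frac{38}{23}\right) - 214\right) = \left(-6\right) \frac{13}{2} \left(\frac{52}{23} - 214\right) = \left(-39\right) \left(- \frac{4870}{23}\right) = \frac{189930}{23}$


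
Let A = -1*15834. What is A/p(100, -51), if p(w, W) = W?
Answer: 5278/17 ≈ 310.47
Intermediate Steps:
A = -15834
A/p(100, -51) = -15834/(-51) = -15834*(-1/51) = 5278/17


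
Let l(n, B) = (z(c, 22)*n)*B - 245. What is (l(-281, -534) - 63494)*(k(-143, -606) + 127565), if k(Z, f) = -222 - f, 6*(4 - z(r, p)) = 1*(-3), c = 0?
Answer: 78241325296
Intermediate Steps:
z(r, p) = 9/2 (z(r, p) = 4 - (-3)/6 = 4 - ⅙*(-3) = 4 + ½ = 9/2)
l(n, B) = -245 + 9*B*n/2 (l(n, B) = (9*n/2)*B - 245 = 9*B*n/2 - 245 = -245 + 9*B*n/2)
(l(-281, -534) - 63494)*(k(-143, -606) + 127565) = ((-245 + (9/2)*(-534)*(-281)) - 63494)*((-222 - 1*(-606)) + 127565) = ((-245 + 675243) - 63494)*((-222 + 606) + 127565) = (674998 - 63494)*(384 + 127565) = 611504*127949 = 78241325296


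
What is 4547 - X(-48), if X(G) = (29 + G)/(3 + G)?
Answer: 204596/45 ≈ 4546.6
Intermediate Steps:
X(G) = (29 + G)/(3 + G)
4547 - X(-48) = 4547 - (29 - 48)/(3 - 48) = 4547 - (-19)/(-45) = 4547 - (-1)*(-19)/45 = 4547 - 1*19/45 = 4547 - 19/45 = 204596/45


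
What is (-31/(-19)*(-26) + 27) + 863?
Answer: 16104/19 ≈ 847.58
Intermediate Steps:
(-31/(-19)*(-26) + 27) + 863 = (-31*(-1/19)*(-26) + 27) + 863 = ((31/19)*(-26) + 27) + 863 = (-806/19 + 27) + 863 = -293/19 + 863 = 16104/19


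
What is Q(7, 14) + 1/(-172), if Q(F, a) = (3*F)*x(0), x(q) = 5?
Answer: 18059/172 ≈ 104.99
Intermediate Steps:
Q(F, a) = 15*F (Q(F, a) = (3*F)*5 = 15*F)
Q(7, 14) + 1/(-172) = 15*7 + 1/(-172) = 105 - 1/172 = 18059/172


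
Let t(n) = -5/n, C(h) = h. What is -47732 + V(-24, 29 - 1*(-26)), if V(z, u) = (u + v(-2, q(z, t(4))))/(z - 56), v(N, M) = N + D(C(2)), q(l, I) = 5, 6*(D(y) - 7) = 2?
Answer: -11455861/240 ≈ -47733.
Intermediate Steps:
D(y) = 22/3 (D(y) = 7 + (1/6)*2 = 7 + 1/3 = 22/3)
v(N, M) = 22/3 + N (v(N, M) = N + 22/3 = 22/3 + N)
V(z, u) = (16/3 + u)/(-56 + z) (V(z, u) = (u + (22/3 - 2))/(z - 56) = (u + 16/3)/(-56 + z) = (16/3 + u)/(-56 + z))
-47732 + V(-24, 29 - 1*(-26)) = -47732 + (16/3 + (29 - 1*(-26)))/(-56 - 24) = -47732 + (16/3 + (29 + 26))/(-80) = -47732 - (16/3 + 55)/80 = -47732 - 1/80*181/3 = -47732 - 181/240 = -11455861/240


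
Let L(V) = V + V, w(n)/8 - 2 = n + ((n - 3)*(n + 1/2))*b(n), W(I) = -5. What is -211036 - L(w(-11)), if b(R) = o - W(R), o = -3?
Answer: -215596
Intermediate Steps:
b(R) = 2 (b(R) = -3 - 1*(-5) = -3 + 5 = 2)
w(n) = 16 + 8*n + 16*(½ + n)*(-3 + n) (w(n) = 16 + 8*(n + ((n - 3)*(n + 1/2))*2) = 16 + 8*(n + ((-3 + n)*(n + ½))*2) = 16 + 8*(n + ((-3 + n)*(½ + n))*2) = 16 + 8*(n + ((½ + n)*(-3 + n))*2) = 16 + 8*(n + 2*(½ + n)*(-3 + n)) = 16 + (8*n + 16*(½ + n)*(-3 + n)) = 16 + 8*n + 16*(½ + n)*(-3 + n))
L(V) = 2*V
-211036 - L(w(-11)) = -211036 - 2*(-8 - 32*(-11) + 16*(-11)²) = -211036 - 2*(-8 + 352 + 16*121) = -211036 - 2*(-8 + 352 + 1936) = -211036 - 2*2280 = -211036 - 1*4560 = -211036 - 4560 = -215596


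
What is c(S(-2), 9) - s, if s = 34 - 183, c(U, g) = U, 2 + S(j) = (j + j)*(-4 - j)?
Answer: 155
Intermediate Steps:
S(j) = -2 + 2*j*(-4 - j) (S(j) = -2 + (j + j)*(-4 - j) = -2 + (2*j)*(-4 - j) = -2 + 2*j*(-4 - j))
s = -149
c(S(-2), 9) - s = (-2 - 8*(-2) - 2*(-2)**2) - 1*(-149) = (-2 + 16 - 2*4) + 149 = (-2 + 16 - 8) + 149 = 6 + 149 = 155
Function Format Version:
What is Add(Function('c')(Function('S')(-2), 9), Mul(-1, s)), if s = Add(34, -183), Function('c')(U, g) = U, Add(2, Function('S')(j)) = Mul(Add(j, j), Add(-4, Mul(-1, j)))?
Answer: 155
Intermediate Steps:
Function('S')(j) = Add(-2, Mul(2, j, Add(-4, Mul(-1, j)))) (Function('S')(j) = Add(-2, Mul(Add(j, j), Add(-4, Mul(-1, j)))) = Add(-2, Mul(Mul(2, j), Add(-4, Mul(-1, j)))) = Add(-2, Mul(2, j, Add(-4, Mul(-1, j)))))
s = -149
Add(Function('c')(Function('S')(-2), 9), Mul(-1, s)) = Add(Add(-2, Mul(-8, -2), Mul(-2, Pow(-2, 2))), Mul(-1, -149)) = Add(Add(-2, 16, Mul(-2, 4)), 149) = Add(Add(-2, 16, -8), 149) = Add(6, 149) = 155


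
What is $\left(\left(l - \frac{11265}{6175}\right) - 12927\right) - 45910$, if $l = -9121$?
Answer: $- \frac{83930383}{1235} \approx -67960.0$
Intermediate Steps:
$\left(\left(l - \frac{11265}{6175}\right) - 12927\right) - 45910 = \left(\left(-9121 - \frac{11265}{6175}\right) - 12927\right) - 45910 = \left(\left(-9121 - \frac{2253}{1235}\right) - 12927\right) - 45910 = \left(- \frac{11266688}{1235} - 12927\right) - 45910 = - \frac{27231533}{1235} - 45910 = - \frac{83930383}{1235}$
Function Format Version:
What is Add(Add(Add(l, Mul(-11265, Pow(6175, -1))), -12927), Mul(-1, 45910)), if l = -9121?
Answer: Rational(-83930383, 1235) ≈ -67960.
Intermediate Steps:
Add(Add(Add(l, Mul(-11265, Pow(6175, -1))), -12927), Mul(-1, 45910)) = Add(Add(Add(-9121, Mul(-11265, Pow(6175, -1))), -12927), Mul(-1, 45910)) = Add(Add(Add(-9121, Mul(-11265, Rational(1, 6175))), -12927), -45910) = Add(Add(Add(-9121, Rational(-2253, 1235)), -12927), -45910) = Add(Add(Rational(-11266688, 1235), -12927), -45910) = Add(Rational(-27231533, 1235), -45910) = Rational(-83930383, 1235)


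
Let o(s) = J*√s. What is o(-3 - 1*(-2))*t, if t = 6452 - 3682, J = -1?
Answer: -2770*I ≈ -2770.0*I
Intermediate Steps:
t = 2770
o(s) = -√s
o(-3 - 1*(-2))*t = -√(-3 - 1*(-2))*2770 = -√(-3 + 2)*2770 = -√(-1)*2770 = -I*2770 = -2770*I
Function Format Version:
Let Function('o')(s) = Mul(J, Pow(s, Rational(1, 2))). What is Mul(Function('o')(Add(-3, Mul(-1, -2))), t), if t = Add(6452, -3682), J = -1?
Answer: Mul(-2770, I) ≈ Mul(-2770.0, I)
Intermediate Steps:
t = 2770
Function('o')(s) = Mul(-1, Pow(s, Rational(1, 2)))
Mul(Function('o')(Add(-3, Mul(-1, -2))), t) = Mul(Mul(-1, Pow(Add(-3, Mul(-1, -2)), Rational(1, 2))), 2770) = Mul(Mul(-1, Pow(Add(-3, 2), Rational(1, 2))), 2770) = Mul(Mul(-1, Pow(-1, Rational(1, 2))), 2770) = Mul(Mul(-1, I), 2770) = Mul(-2770, I)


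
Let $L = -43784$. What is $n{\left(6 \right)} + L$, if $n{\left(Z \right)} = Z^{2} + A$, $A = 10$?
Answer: $-43738$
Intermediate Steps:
$n{\left(Z \right)} = 10 + Z^{2}$ ($n{\left(Z \right)} = Z^{2} + 10 = 10 + Z^{2}$)
$n{\left(6 \right)} + L = \left(10 + 6^{2}\right) - 43784 = \left(10 + 36\right) - 43784 = 46 - 43784 = -43738$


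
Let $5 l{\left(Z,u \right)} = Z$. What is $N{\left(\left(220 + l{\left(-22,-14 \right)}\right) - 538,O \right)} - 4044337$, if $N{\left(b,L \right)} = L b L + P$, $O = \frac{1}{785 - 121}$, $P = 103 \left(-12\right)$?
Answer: $- \frac{2229596192163}{551120} \approx -4.0456 \cdot 10^{6}$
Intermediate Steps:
$P = -1236$
$l{\left(Z,u \right)} = \frac{Z}{5}$
$O = \frac{1}{664} \approx 0.001506$
$N{\left(b,L \right)} = -1236 + b L^{2}$ ($N{\left(b,L \right)} = L b L - 1236 = b L^{2} - 1236 = -1236 + b L^{2}$)
$N{\left(\left(220 + l{\left(-22,-14 \right)}\right) - 538,O \right)} - 4044337 = \left(-1236 + \frac{\left(220 + \frac{1}{5} \left(-22\right)\right) - 538}{440896}\right) - 4044337 = \left(-1236 + \left(\left(220 - \frac{22}{5}\right) - 538\right) \frac{1}{440896}\right) - 4044337 = \left(-1236 + \left(\frac{1078}{5} - 538\right) \frac{1}{440896}\right) - 4044337 = \left(-1236 - \frac{403}{551120}\right) - 4044337 = - \frac{681184723}{551120} - 4044337 = - \frac{2229596192163}{551120}$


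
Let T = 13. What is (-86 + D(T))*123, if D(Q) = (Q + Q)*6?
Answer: 8610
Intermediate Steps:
D(Q) = 12*Q (D(Q) = (2*Q)*6 = 12*Q)
(-86 + D(T))*123 = (-86 + 12*13)*123 = (-86 + 156)*123 = 70*123 = 8610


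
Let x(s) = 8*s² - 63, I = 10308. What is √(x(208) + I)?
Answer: √356357 ≈ 596.96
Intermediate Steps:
x(s) = -63 + 8*s²
√(x(208) + I) = √((-63 + 8*208²) + 10308) = √((-63 + 8*43264) + 10308) = √((-63 + 346112) + 10308) = √(346049 + 10308) = √356357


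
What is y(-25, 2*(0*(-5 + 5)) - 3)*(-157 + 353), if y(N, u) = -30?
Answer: -5880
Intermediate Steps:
y(-25, 2*(0*(-5 + 5)) - 3)*(-157 + 353) = -30*(-157 + 353) = -30*196 = -5880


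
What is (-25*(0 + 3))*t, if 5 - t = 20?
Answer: 1125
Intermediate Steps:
t = -15 (t = 5 - 1*20 = 5 - 20 = -15)
(-25*(0 + 3))*t = -25*(0 + 3)*(-15) = -25*3*(-15) = -75*(-15) = 1125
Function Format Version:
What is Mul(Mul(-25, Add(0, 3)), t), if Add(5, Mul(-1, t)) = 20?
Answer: 1125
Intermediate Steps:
t = -15 (t = Add(5, Mul(-1, 20)) = Add(5, -20) = -15)
Mul(Mul(-25, Add(0, 3)), t) = Mul(Mul(-25, Add(0, 3)), -15) = Mul(Mul(-25, 3), -15) = Mul(-75, -15) = 1125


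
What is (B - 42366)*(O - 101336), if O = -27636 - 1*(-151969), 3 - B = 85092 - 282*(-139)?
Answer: -3832519041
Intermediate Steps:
B = -124287 (B = 3 - (85092 - 282*(-139)) = 3 - (85092 - 1*(-39198)) = 3 - (85092 + 39198) = 3 - 1*124290 = 3 - 124290 = -124287)
O = 124333 (O = -27636 + 151969 = 124333)
(B - 42366)*(O - 101336) = (-124287 - 42366)*(124333 - 101336) = -166653*22997 = -3832519041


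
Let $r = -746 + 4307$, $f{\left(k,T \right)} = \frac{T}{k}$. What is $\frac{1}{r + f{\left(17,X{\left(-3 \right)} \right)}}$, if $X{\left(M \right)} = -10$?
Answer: $\frac{17}{60527} \approx 0.00028087$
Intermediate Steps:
$r = 3561$
$\frac{1}{r + f{\left(17,X{\left(-3 \right)} \right)}} = \frac{1}{3561 - \frac{10}{17}} = \frac{1}{\frac{60527}{17}} = \frac{17}{60527}$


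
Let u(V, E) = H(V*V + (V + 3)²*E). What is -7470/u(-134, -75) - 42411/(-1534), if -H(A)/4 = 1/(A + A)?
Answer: -7271404576899/1534 ≈ -4.7402e+9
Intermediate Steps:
H(A) = -2/A (H(A) = -4/(A + A) = -4*1/(2*A) = -2/A)
u(V, E) = -2/(V² + E*(3 + V)²) (u(V, E) = -2/(V*V + (V + 3)²*E) = -2/(V² + (3 + V)²*E) = -2/(V² + E*(3 + V)²))
-7470/u(-134, -75) - 42411/(-1534) = -(-67065660 + 280125*(3 - 134)²) - 42411/(-1534) = -7470/((-2/(17956 - 75*(-131)²))) - 42411*(-1/1534) = -7470/((-2/(17956 - 75*17161))) + 42411/1534 = -7470/((-2/(17956 - 1287075))) + 42411/1534 = -7470/((-2/(-1269119))) + 42411/1534 = -7470/((-2*(-1/1269119))) + 42411/1534 = -7470/2/1269119 + 42411/1534 = -7470*1269119/2 + 42411/1534 = -4740159465 + 42411/1534 = -7271404576899/1534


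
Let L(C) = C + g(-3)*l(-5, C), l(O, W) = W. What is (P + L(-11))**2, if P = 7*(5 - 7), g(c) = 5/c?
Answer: 400/9 ≈ 44.444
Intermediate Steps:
L(C) = -2*C/3 (L(C) = C + (5/(-3))*C = C + (5*(-1/3))*C = C - 5*C/3 = -2*C/3)
P = -14 (P = 7*(-2) = -14)
(P + L(-11))**2 = (-14 - 2/3*(-11))**2 = (-14 + 22/3)**2 = (-20/3)**2 = 400/9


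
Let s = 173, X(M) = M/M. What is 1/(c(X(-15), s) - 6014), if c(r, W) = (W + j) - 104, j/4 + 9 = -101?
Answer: -1/6385 ≈ -0.00015662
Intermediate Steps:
j = -440 (j = -36 + 4*(-101) = -36 - 404 = -440)
X(M) = 1
c(r, W) = -544 + W (c(r, W) = (W - 440) - 104 = (-440 + W) - 104 = -544 + W)
1/(c(X(-15), s) - 6014) = 1/((-544 + 173) - 6014) = 1/(-371 - 6014) = 1/(-6385) = -1/6385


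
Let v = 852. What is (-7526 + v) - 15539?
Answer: -22213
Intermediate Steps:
(-7526 + v) - 15539 = (-7526 + 852) - 15539 = -6674 - 15539 = -22213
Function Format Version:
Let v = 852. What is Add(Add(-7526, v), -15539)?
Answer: -22213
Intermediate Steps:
Add(Add(-7526, v), -15539) = Add(Add(-7526, 852), -15539) = Add(-6674, -15539) = -22213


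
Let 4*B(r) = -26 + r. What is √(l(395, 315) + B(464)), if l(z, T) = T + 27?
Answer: √1806/2 ≈ 21.249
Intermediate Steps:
l(z, T) = 27 + T
B(r) = -13/2 + r/4 (B(r) = (-26 + r)/4 = -13/2 + r/4)
√(l(395, 315) + B(464)) = √((27 + 315) + (-13/2 + (¼)*464)) = √(342 + (-13/2 + 116)) = √(342 + 219/2) = √(903/2) = √1806/2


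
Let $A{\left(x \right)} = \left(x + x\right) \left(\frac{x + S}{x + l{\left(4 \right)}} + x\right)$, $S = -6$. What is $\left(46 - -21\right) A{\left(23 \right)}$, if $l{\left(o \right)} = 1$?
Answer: $\frac{876829}{12} \approx 73069.0$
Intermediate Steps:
$A{\left(x \right)} = 2 x \left(x + \frac{-6 + x}{1 + x}\right)$ ($A{\left(x \right)} = \left(x + x\right) \left(\frac{x - 6}{x + 1} + x\right) = 2 x \left(\frac{-6 + x}{1 + x} + x\right) = 2 x \left(x + \frac{-6 + x}{1 + x}\right)$)
$\left(46 - -21\right) A{\left(23 \right)} = \left(46 - -21\right) 2 \cdot 23 \frac{1}{1 + 23} \left(-6 + 23^{2} + 2 \cdot 23\right) = \left(46 + 21\right) 2 \cdot 23 \cdot \frac{1}{24} \left(-6 + 529 + 46\right) = 67 \cdot 2 \cdot 23 \cdot \frac{1}{24} \cdot 569 = 67 \cdot \frac{13087}{12} = \frac{876829}{12}$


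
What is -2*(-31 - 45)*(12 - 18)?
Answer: -912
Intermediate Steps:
-2*(-31 - 45)*(12 - 18) = -(-152)*(-6) = -2*456 = -912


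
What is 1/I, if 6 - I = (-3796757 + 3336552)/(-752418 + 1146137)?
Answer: 393719/2822519 ≈ 0.13949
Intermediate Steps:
I = 2822519/393719 (I = 6 - (-3796757 + 3336552)/(-752418 + 1146137) = 6 - (-460205)/393719 = 6 - 1*(-460205/393719) = 6 + 460205/393719 = 2822519/393719 ≈ 7.1689)
1/I = 1/(2822519/393719) = 393719/2822519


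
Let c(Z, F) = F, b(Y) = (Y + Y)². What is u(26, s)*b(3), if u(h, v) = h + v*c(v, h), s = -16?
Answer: -14040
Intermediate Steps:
b(Y) = 4*Y² (b(Y) = (2*Y)² = 4*Y²)
u(h, v) = h + h*v (u(h, v) = h + v*h = h + h*v)
u(26, s)*b(3) = (26*(1 - 16))*(4*3²) = (26*(-15))*(4*9) = -390*36 = -14040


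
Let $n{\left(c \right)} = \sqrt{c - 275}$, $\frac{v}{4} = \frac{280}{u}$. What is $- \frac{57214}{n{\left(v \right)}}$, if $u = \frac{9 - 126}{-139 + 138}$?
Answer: $\frac{171642 i \sqrt{403715}}{31055} \approx 3511.8 i$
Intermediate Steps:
$u = 117$ ($u = - \frac{117}{-1} = \left(-117\right) \left(-1\right) = 117$)
$v = \frac{1120}{117}$ ($v = 4 \cdot \frac{280}{117} = \frac{1120}{117} \approx 9.5726$)
$n{\left(c \right)} = \sqrt{-275 + c}$
$- \frac{57214}{n{\left(v \right)}} = - \frac{57214}{\sqrt{-275 + \frac{1120}{117}}} = - \frac{57214}{\sqrt{- \frac{31055}{117}}} = - \frac{57214}{\frac{1}{39} i \sqrt{403715}} = - 57214 \left(- \frac{3 i \sqrt{403715}}{31055}\right) = \frac{171642 i \sqrt{403715}}{31055}$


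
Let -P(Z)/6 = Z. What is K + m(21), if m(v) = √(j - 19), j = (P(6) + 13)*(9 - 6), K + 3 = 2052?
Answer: 2049 + 2*I*√22 ≈ 2049.0 + 9.3808*I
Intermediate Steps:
K = 2049 (K = -3 + 2052 = 2049)
P(Z) = -6*Z
j = -69 (j = (-6*6 + 13)*(9 - 6) = (-36 + 13)*3 = -23*3 = -69)
m(v) = 2*I*√22 (m(v) = √(-69 - 19) = √(-88) = 2*I*√22)
K + m(21) = 2049 + 2*I*√22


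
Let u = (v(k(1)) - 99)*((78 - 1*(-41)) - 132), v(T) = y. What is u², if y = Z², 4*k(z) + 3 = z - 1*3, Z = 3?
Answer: 1368900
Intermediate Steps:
k(z) = -3/2 + z/4 (k(z) = -¾ + (z - 1*3)/4 = -¾ + (z - 3)/4 = -¾ + (-3 + z)/4 = -¾ + (-¾ + z/4) = -3/2 + z/4)
y = 9 (y = 3² = 9)
v(T) = 9
u = 1170 (u = (9 - 99)*((78 - 1*(-41)) - 132) = -90*((78 + 41) - 132) = -90*(119 - 132) = -90*(-13) = 1170)
u² = 1170² = 1368900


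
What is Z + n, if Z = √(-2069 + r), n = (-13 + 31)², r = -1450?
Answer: 324 + 3*I*√391 ≈ 324.0 + 59.321*I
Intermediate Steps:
n = 324 (n = 18² = 324)
Z = 3*I*√391 (Z = √(-2069 - 1450) = √(-3519) = 3*I*√391 ≈ 59.321*I)
Z + n = 3*I*√391 + 324 = 324 + 3*I*√391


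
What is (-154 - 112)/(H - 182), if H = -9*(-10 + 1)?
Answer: 266/101 ≈ 2.6337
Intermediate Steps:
H = 81 (H = -9*(-9) = 81)
(-154 - 112)/(H - 182) = (-154 - 112)/(81 - 182) = -266/(-101) = -266*(-1/101) = 266/101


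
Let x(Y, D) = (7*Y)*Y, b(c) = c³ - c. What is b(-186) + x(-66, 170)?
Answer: -6404178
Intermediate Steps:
x(Y, D) = 7*Y²
b(-186) + x(-66, 170) = ((-186)³ - 1*(-186)) + 7*(-66)² = (-6434856 + 186) + 7*4356 = -6434670 + 30492 = -6404178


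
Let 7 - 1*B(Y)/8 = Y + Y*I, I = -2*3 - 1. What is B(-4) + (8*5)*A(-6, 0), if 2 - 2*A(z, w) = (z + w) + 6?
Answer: -96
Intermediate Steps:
I = -7 (I = -6 - 1 = -7)
A(z, w) = -2 - w/2 - z/2 (A(z, w) = 1 - ((z + w) + 6)/2 = 1 - ((w + z) + 6)/2 = 1 - (6 + w + z)/2 = 1 + (-3 - w/2 - z/2) = -2 - w/2 - z/2)
B(Y) = 56 + 48*Y (B(Y) = 56 - 8*(Y + Y*(-7)) = 56 - 8*(Y - 7*Y) = 56 - (-48)*Y = 56 + 48*Y)
B(-4) + (8*5)*A(-6, 0) = (56 + 48*(-4)) + (8*5)*(-2 - ½*0 - ½*(-6)) = (56 - 192) + 40*(-2 + 0 + 3) = -136 + 40*1 = -136 + 40 = -96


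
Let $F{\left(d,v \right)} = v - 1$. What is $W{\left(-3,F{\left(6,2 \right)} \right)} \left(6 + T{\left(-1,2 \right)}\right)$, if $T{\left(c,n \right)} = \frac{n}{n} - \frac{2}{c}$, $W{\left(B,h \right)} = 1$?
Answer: $9$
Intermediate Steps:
$F{\left(d,v \right)} = -1 + v$ ($F{\left(d,v \right)} = v - 1 = -1 + v$)
$T{\left(c,n \right)} = 1 - \frac{2}{c}$
$W{\left(-3,F{\left(6,2 \right)} \right)} \left(6 + T{\left(-1,2 \right)}\right) = 1 \left(6 + \frac{-2 - 1}{-1}\right) = 1 \left(6 - -3\right) = 1 \left(6 + 3\right) = 1 \cdot 9 = 9$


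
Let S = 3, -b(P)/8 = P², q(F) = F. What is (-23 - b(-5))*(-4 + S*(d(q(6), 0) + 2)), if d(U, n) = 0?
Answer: 354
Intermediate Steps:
b(P) = -8*P²
(-23 - b(-5))*(-4 + S*(d(q(6), 0) + 2)) = (-23 - (-8)*(-5)²)*(-4 + 3*(0 + 2)) = (-23 - (-8)*25)*(-4 + 3*2) = (-23 - 1*(-200))*(-4 + 6) = (-23 + 200)*2 = 177*2 = 354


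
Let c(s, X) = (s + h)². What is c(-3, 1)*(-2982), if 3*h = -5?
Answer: -194824/3 ≈ -64941.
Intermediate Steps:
h = -5/3 (h = (⅓)*(-5) = -5/3 ≈ -1.6667)
c(s, X) = (-5/3 + s)² (c(s, X) = (s - 5/3)² = (-5/3 + s)²)
c(-3, 1)*(-2982) = ((-5 + 3*(-3))²/9)*(-2982) = ((-5 - 9)²/9)*(-2982) = ((⅑)*(-14)²)*(-2982) = ((⅑)*196)*(-2982) = (196/9)*(-2982) = -194824/3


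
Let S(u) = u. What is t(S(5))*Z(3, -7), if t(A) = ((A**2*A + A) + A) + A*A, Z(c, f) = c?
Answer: 480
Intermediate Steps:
t(A) = A**2 + A**3 + 2*A (t(A) = ((A**3 + A) + A) + A**2 = ((A + A**3) + A) + A**2 = (A**3 + 2*A) + A**2 = A**2 + A**3 + 2*A)
t(S(5))*Z(3, -7) = (5*(2 + 5 + 5**2))*3 = (5*(2 + 5 + 25))*3 = (5*32)*3 = 160*3 = 480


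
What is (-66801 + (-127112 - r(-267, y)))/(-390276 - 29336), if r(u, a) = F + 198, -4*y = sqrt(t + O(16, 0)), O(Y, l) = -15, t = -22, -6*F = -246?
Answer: 48538/104903 ≈ 0.46269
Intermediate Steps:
F = 41 (F = -1/6*(-246) = 41)
y = -I*sqrt(37)/4 (y = -sqrt(-22 - 15)/4 = -I*sqrt(37)/4 ≈ -1.5207*I)
r(u, a) = 239 (r(u, a) = 41 + 198 = 239)
(-66801 + (-127112 - r(-267, y)))/(-390276 - 29336) = (-66801 + (-127112 - 1*239))/(-390276 - 29336) = (-66801 + (-127112 - 239))/(-419612) = (-66801 - 127351)*(-1/419612) = -194152*(-1/419612) = 48538/104903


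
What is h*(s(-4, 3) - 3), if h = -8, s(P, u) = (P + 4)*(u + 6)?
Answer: 24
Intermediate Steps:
s(P, u) = (4 + P)*(6 + u)
h*(s(-4, 3) - 3) = -8*((24 + 4*3 + 6*(-4) - 4*3) - 3) = -8*((24 + 12 - 24 - 12) - 3) = -8*(0 - 3) = -8*(-3) = 24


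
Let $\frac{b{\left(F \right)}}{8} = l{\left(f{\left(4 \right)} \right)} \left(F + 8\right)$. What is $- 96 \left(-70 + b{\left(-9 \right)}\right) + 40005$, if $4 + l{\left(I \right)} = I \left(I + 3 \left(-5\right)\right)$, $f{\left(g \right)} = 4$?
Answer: $9861$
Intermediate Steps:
$l{\left(I \right)} = -4 + I \left(-15 + I\right)$ ($l{\left(I \right)} = -4 + I \left(I + 3 \left(-5\right)\right) = -4 + I \left(I - 15\right) = -4 + I \left(-15 + I\right)$)
$b{\left(F \right)} = -3072 - 384 F$ ($b{\left(F \right)} = 8 \left(-4 + 4^{2} - 60\right) \left(F + 8\right) = 8 \left(-4 + 16 - 60\right) \left(8 + F\right) = 8 \left(- 48 \left(8 + F\right)\right) = 8 \left(-384 - 48 F\right) = -3072 - 384 F$)
$- 96 \left(-70 + b{\left(-9 \right)}\right) + 40005 = - 96 \left(-70 - -384\right) + 40005 = - 96 \left(-70 + \left(-3072 + 3456\right)\right) + 40005 = - 96 \left(-70 + 384\right) + 40005 = \left(-96\right) 314 + 40005 = -30144 + 40005 = 9861$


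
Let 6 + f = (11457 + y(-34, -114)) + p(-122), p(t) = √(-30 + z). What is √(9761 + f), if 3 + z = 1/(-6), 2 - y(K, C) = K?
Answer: √(764928 + 6*I*√1194)/6 ≈ 145.77 + 0.019754*I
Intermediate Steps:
y(K, C) = 2 - K
z = -19/6 (z = -3 + 1/(-6) = -3 - ⅙ = -19/6 ≈ -3.1667)
p(t) = I*√1194/6 (p(t) = √(-30 - 19/6) = √(-199/6) = I*√1194/6)
f = 11487 + I*√1194/6 (f = -6 + ((11457 + (2 - 1*(-34))) + I*√1194/6) = -6 + ((11457 + (2 + 34)) + I*√1194/6) = -6 + ((11457 + 36) + I*√1194/6) = -6 + (11493 + I*√1194/6) = 11487 + I*√1194/6 ≈ 11487.0 + 5.759*I)
√(9761 + f) = √(9761 + (11487 + I*√1194/6)) = √(21248 + I*√1194/6)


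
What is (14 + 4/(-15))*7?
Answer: 1442/15 ≈ 96.133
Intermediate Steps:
(14 + 4/(-15))*7 = (14 + 4*(-1/15))*7 = (14 - 4/15)*7 = (206/15)*7 = 1442/15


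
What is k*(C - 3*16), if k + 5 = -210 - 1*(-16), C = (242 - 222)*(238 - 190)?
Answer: -181488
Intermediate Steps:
C = 960 (C = 20*48 = 960)
k = -199 (k = -5 + (-210 - 1*(-16)) = -5 + (-210 + 16) = -5 - 194 = -199)
k*(C - 3*16) = -199*(960 - 3*16) = -199*(960 - 48) = -199*912 = -181488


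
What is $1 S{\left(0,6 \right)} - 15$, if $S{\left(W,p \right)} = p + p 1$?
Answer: $-3$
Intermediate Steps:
$S{\left(W,p \right)} = 2 p$ ($S{\left(W,p \right)} = p + p = 2 p$)
$1 S{\left(0,6 \right)} - 15 = 1 \cdot 2 \cdot 6 - 15 = 1 \cdot 12 - 15 = 12 - 15 = -3$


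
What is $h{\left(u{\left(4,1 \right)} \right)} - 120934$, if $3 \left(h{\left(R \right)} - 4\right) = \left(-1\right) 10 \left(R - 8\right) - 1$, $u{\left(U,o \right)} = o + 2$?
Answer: $- \frac{362741}{3} \approx -1.2091 \cdot 10^{5}$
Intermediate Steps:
$u{\left(U,o \right)} = 2 + o$
$h{\left(R \right)} = \frac{91}{3} - \frac{10 R}{3}$ ($h{\left(R \right)} = 4 + \frac{\left(-1\right) 10 \left(R - 8\right) - 1}{3} = 4 + \frac{- 10 \left(-8 + R\right) - 1}{3} = 4 + \frac{\left(80 - 10 R\right) - 1}{3} = 4 + \frac{79 - 10 R}{3} = 4 - \left(- \frac{79}{3} + \frac{10 R}{3}\right) = \frac{91}{3} - \frac{10 R}{3}$)
$h{\left(u{\left(4,1 \right)} \right)} - 120934 = \left(\frac{91}{3} - \frac{10 \left(2 + 1\right)}{3}\right) - 120934 = \left(\frac{91}{3} - 10\right) - 120934 = \frac{61}{3} - 120934 = - \frac{362741}{3}$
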